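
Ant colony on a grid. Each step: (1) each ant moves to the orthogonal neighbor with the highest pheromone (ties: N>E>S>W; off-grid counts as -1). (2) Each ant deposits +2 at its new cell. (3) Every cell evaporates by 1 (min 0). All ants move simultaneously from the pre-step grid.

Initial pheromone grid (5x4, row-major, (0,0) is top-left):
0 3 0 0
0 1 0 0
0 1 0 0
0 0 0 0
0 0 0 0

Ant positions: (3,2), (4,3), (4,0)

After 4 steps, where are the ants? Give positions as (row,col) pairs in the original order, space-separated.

Step 1: ant0:(3,2)->N->(2,2) | ant1:(4,3)->N->(3,3) | ant2:(4,0)->N->(3,0)
  grid max=2 at (0,1)
Step 2: ant0:(2,2)->N->(1,2) | ant1:(3,3)->N->(2,3) | ant2:(3,0)->N->(2,0)
  grid max=1 at (0,1)
Step 3: ant0:(1,2)->N->(0,2) | ant1:(2,3)->N->(1,3) | ant2:(2,0)->N->(1,0)
  grid max=1 at (0,2)
Step 4: ant0:(0,2)->E->(0,3) | ant1:(1,3)->N->(0,3) | ant2:(1,0)->N->(0,0)
  grid max=3 at (0,3)

(0,3) (0,3) (0,0)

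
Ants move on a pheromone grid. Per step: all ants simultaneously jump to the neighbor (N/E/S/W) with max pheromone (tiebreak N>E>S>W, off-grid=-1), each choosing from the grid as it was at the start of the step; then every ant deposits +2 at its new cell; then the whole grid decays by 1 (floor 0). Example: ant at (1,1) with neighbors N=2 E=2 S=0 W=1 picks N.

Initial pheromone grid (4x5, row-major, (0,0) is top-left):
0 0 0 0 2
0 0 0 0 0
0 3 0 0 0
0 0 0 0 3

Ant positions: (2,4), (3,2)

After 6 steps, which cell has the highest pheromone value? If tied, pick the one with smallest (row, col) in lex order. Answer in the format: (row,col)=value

Answer: (2,1)=3

Derivation:
Step 1: ant0:(2,4)->S->(3,4) | ant1:(3,2)->N->(2,2)
  grid max=4 at (3,4)
Step 2: ant0:(3,4)->N->(2,4) | ant1:(2,2)->W->(2,1)
  grid max=3 at (2,1)
Step 3: ant0:(2,4)->S->(3,4) | ant1:(2,1)->N->(1,1)
  grid max=4 at (3,4)
Step 4: ant0:(3,4)->N->(2,4) | ant1:(1,1)->S->(2,1)
  grid max=3 at (2,1)
Step 5: ant0:(2,4)->S->(3,4) | ant1:(2,1)->N->(1,1)
  grid max=4 at (3,4)
Step 6: ant0:(3,4)->N->(2,4) | ant1:(1,1)->S->(2,1)
  grid max=3 at (2,1)
Final grid:
  0 0 0 0 0
  0 0 0 0 0
  0 3 0 0 1
  0 0 0 0 3
Max pheromone 3 at (2,1)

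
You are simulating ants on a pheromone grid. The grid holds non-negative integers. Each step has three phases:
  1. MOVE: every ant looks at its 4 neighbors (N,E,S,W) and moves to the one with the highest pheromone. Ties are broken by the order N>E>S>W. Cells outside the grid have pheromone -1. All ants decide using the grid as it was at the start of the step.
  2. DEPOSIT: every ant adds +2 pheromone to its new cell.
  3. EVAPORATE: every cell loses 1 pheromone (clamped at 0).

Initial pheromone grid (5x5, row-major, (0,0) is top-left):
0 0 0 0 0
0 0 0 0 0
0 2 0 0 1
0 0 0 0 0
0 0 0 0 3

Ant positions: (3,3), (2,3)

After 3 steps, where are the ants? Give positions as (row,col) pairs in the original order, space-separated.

Step 1: ant0:(3,3)->N->(2,3) | ant1:(2,3)->E->(2,4)
  grid max=2 at (2,4)
Step 2: ant0:(2,3)->E->(2,4) | ant1:(2,4)->W->(2,3)
  grid max=3 at (2,4)
Step 3: ant0:(2,4)->W->(2,3) | ant1:(2,3)->E->(2,4)
  grid max=4 at (2,4)

(2,3) (2,4)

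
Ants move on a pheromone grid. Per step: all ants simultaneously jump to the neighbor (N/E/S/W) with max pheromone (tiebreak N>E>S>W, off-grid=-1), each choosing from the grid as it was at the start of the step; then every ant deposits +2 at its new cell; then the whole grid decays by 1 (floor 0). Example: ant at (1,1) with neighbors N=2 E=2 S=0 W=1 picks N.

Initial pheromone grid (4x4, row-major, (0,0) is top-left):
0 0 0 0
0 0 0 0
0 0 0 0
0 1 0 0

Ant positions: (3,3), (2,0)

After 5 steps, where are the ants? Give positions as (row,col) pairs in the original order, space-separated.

Step 1: ant0:(3,3)->N->(2,3) | ant1:(2,0)->N->(1,0)
  grid max=1 at (1,0)
Step 2: ant0:(2,3)->N->(1,3) | ant1:(1,0)->N->(0,0)
  grid max=1 at (0,0)
Step 3: ant0:(1,3)->N->(0,3) | ant1:(0,0)->E->(0,1)
  grid max=1 at (0,1)
Step 4: ant0:(0,3)->S->(1,3) | ant1:(0,1)->E->(0,2)
  grid max=1 at (0,2)
Step 5: ant0:(1,3)->N->(0,3) | ant1:(0,2)->E->(0,3)
  grid max=3 at (0,3)

(0,3) (0,3)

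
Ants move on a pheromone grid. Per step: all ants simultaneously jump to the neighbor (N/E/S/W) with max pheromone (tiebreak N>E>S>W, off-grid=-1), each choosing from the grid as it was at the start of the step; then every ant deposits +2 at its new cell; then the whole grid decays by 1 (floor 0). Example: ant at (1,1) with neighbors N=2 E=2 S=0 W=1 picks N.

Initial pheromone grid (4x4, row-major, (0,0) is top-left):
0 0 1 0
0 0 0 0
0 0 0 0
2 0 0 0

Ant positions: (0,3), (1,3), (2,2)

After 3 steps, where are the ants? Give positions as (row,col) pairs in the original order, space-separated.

Step 1: ant0:(0,3)->W->(0,2) | ant1:(1,3)->N->(0,3) | ant2:(2,2)->N->(1,2)
  grid max=2 at (0,2)
Step 2: ant0:(0,2)->E->(0,3) | ant1:(0,3)->W->(0,2) | ant2:(1,2)->N->(0,2)
  grid max=5 at (0,2)
Step 3: ant0:(0,3)->W->(0,2) | ant1:(0,2)->E->(0,3) | ant2:(0,2)->E->(0,3)
  grid max=6 at (0,2)

(0,2) (0,3) (0,3)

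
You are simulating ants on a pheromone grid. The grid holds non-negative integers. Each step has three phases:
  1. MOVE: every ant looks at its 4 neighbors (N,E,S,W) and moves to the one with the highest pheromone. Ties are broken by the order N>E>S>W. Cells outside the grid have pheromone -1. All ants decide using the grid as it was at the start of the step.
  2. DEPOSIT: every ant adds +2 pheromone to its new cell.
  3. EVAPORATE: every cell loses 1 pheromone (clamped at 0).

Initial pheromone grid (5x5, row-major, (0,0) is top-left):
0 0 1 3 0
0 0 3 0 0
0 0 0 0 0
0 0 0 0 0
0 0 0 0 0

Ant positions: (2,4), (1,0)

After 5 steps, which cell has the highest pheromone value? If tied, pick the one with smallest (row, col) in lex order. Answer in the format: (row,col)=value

Step 1: ant0:(2,4)->N->(1,4) | ant1:(1,0)->N->(0,0)
  grid max=2 at (0,3)
Step 2: ant0:(1,4)->N->(0,4) | ant1:(0,0)->E->(0,1)
  grid max=1 at (0,1)
Step 3: ant0:(0,4)->W->(0,3) | ant1:(0,1)->E->(0,2)
  grid max=2 at (0,3)
Step 4: ant0:(0,3)->W->(0,2) | ant1:(0,2)->E->(0,3)
  grid max=3 at (0,3)
Step 5: ant0:(0,2)->E->(0,3) | ant1:(0,3)->W->(0,2)
  grid max=4 at (0,3)
Final grid:
  0 0 3 4 0
  0 0 0 0 0
  0 0 0 0 0
  0 0 0 0 0
  0 0 0 0 0
Max pheromone 4 at (0,3)

Answer: (0,3)=4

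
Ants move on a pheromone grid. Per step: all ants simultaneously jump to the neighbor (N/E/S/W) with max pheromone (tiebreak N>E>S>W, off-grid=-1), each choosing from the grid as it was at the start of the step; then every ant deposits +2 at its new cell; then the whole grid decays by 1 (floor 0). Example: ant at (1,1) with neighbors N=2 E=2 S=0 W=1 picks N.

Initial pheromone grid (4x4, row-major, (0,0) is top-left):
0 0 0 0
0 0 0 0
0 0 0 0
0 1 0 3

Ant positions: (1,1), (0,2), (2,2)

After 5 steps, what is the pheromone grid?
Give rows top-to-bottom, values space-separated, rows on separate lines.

After step 1: ants at (0,1),(0,3),(1,2)
  0 1 0 1
  0 0 1 0
  0 0 0 0
  0 0 0 2
After step 2: ants at (0,2),(1,3),(0,2)
  0 0 3 0
  0 0 0 1
  0 0 0 0
  0 0 0 1
After step 3: ants at (0,3),(0,3),(0,3)
  0 0 2 5
  0 0 0 0
  0 0 0 0
  0 0 0 0
After step 4: ants at (0,2),(0,2),(0,2)
  0 0 7 4
  0 0 0 0
  0 0 0 0
  0 0 0 0
After step 5: ants at (0,3),(0,3),(0,3)
  0 0 6 9
  0 0 0 0
  0 0 0 0
  0 0 0 0

0 0 6 9
0 0 0 0
0 0 0 0
0 0 0 0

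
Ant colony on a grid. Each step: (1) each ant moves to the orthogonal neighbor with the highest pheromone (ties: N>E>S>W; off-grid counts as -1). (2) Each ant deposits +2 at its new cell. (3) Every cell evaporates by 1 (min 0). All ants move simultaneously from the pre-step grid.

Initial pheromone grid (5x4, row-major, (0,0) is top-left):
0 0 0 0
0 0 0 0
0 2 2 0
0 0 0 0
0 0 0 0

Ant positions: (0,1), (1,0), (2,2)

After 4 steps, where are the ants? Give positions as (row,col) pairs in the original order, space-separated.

Step 1: ant0:(0,1)->E->(0,2) | ant1:(1,0)->N->(0,0) | ant2:(2,2)->W->(2,1)
  grid max=3 at (2,1)
Step 2: ant0:(0,2)->E->(0,3) | ant1:(0,0)->E->(0,1) | ant2:(2,1)->E->(2,2)
  grid max=2 at (2,1)
Step 3: ant0:(0,3)->S->(1,3) | ant1:(0,1)->E->(0,2) | ant2:(2,2)->W->(2,1)
  grid max=3 at (2,1)
Step 4: ant0:(1,3)->N->(0,3) | ant1:(0,2)->E->(0,3) | ant2:(2,1)->E->(2,2)
  grid max=3 at (0,3)

(0,3) (0,3) (2,2)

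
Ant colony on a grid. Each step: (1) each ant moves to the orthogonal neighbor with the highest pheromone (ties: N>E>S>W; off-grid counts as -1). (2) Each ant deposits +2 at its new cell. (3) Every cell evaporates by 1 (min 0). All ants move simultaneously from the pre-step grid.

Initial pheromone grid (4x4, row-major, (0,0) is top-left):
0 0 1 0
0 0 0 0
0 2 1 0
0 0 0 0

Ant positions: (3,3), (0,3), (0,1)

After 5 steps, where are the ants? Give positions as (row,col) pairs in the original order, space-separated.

Step 1: ant0:(3,3)->N->(2,3) | ant1:(0,3)->W->(0,2) | ant2:(0,1)->E->(0,2)
  grid max=4 at (0,2)
Step 2: ant0:(2,3)->N->(1,3) | ant1:(0,2)->E->(0,3) | ant2:(0,2)->E->(0,3)
  grid max=3 at (0,2)
Step 3: ant0:(1,3)->N->(0,3) | ant1:(0,3)->W->(0,2) | ant2:(0,3)->W->(0,2)
  grid max=6 at (0,2)
Step 4: ant0:(0,3)->W->(0,2) | ant1:(0,2)->E->(0,3) | ant2:(0,2)->E->(0,3)
  grid max=7 at (0,2)
Step 5: ant0:(0,2)->E->(0,3) | ant1:(0,3)->W->(0,2) | ant2:(0,3)->W->(0,2)
  grid max=10 at (0,2)

(0,3) (0,2) (0,2)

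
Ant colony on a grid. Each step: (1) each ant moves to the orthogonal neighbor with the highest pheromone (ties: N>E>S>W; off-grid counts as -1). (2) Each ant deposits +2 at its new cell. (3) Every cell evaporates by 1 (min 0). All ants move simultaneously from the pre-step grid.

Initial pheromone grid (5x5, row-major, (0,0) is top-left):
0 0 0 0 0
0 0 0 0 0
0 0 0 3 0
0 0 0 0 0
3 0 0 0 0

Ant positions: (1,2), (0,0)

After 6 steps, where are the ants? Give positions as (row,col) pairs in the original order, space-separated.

Step 1: ant0:(1,2)->N->(0,2) | ant1:(0,0)->E->(0,1)
  grid max=2 at (2,3)
Step 2: ant0:(0,2)->W->(0,1) | ant1:(0,1)->E->(0,2)
  grid max=2 at (0,1)
Step 3: ant0:(0,1)->E->(0,2) | ant1:(0,2)->W->(0,1)
  grid max=3 at (0,1)
Step 4: ant0:(0,2)->W->(0,1) | ant1:(0,1)->E->(0,2)
  grid max=4 at (0,1)
Step 5: ant0:(0,1)->E->(0,2) | ant1:(0,2)->W->(0,1)
  grid max=5 at (0,1)
Step 6: ant0:(0,2)->W->(0,1) | ant1:(0,1)->E->(0,2)
  grid max=6 at (0,1)

(0,1) (0,2)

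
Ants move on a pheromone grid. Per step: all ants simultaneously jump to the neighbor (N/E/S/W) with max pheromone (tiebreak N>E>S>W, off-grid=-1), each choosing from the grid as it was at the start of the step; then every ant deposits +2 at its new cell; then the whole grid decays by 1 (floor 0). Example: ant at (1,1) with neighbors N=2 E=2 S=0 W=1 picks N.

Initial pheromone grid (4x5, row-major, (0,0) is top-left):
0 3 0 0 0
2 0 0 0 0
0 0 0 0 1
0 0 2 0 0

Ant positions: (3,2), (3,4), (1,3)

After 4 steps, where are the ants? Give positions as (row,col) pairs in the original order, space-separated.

Step 1: ant0:(3,2)->N->(2,2) | ant1:(3,4)->N->(2,4) | ant2:(1,3)->N->(0,3)
  grid max=2 at (0,1)
Step 2: ant0:(2,2)->S->(3,2) | ant1:(2,4)->N->(1,4) | ant2:(0,3)->E->(0,4)
  grid max=2 at (3,2)
Step 3: ant0:(3,2)->N->(2,2) | ant1:(1,4)->N->(0,4) | ant2:(0,4)->S->(1,4)
  grid max=2 at (0,4)
Step 4: ant0:(2,2)->S->(3,2) | ant1:(0,4)->S->(1,4) | ant2:(1,4)->N->(0,4)
  grid max=3 at (0,4)

(3,2) (1,4) (0,4)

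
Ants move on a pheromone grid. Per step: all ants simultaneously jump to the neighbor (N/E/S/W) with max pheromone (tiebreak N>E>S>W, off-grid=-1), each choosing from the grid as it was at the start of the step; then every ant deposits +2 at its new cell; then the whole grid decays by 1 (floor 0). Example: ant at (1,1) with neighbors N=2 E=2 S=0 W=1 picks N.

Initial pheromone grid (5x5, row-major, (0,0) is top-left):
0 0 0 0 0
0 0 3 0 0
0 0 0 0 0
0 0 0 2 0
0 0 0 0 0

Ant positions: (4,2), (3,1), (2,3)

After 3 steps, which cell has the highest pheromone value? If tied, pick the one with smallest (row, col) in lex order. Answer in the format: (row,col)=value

Answer: (3,3)=5

Derivation:
Step 1: ant0:(4,2)->N->(3,2) | ant1:(3,1)->N->(2,1) | ant2:(2,3)->S->(3,3)
  grid max=3 at (3,3)
Step 2: ant0:(3,2)->E->(3,3) | ant1:(2,1)->N->(1,1) | ant2:(3,3)->W->(3,2)
  grid max=4 at (3,3)
Step 3: ant0:(3,3)->W->(3,2) | ant1:(1,1)->E->(1,2) | ant2:(3,2)->E->(3,3)
  grid max=5 at (3,3)
Final grid:
  0 0 0 0 0
  0 0 2 0 0
  0 0 0 0 0
  0 0 3 5 0
  0 0 0 0 0
Max pheromone 5 at (3,3)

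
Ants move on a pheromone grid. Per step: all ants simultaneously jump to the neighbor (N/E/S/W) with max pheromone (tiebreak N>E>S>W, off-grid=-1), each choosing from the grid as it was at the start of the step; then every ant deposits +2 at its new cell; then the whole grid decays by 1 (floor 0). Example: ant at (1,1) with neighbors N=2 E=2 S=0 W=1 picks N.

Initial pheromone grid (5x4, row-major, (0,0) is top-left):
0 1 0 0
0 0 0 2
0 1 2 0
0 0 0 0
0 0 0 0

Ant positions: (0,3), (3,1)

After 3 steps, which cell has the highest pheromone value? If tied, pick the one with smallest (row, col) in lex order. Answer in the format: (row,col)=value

Step 1: ant0:(0,3)->S->(1,3) | ant1:(3,1)->N->(2,1)
  grid max=3 at (1,3)
Step 2: ant0:(1,3)->N->(0,3) | ant1:(2,1)->E->(2,2)
  grid max=2 at (1,3)
Step 3: ant0:(0,3)->S->(1,3) | ant1:(2,2)->W->(2,1)
  grid max=3 at (1,3)
Final grid:
  0 0 0 0
  0 0 0 3
  0 2 1 0
  0 0 0 0
  0 0 0 0
Max pheromone 3 at (1,3)

Answer: (1,3)=3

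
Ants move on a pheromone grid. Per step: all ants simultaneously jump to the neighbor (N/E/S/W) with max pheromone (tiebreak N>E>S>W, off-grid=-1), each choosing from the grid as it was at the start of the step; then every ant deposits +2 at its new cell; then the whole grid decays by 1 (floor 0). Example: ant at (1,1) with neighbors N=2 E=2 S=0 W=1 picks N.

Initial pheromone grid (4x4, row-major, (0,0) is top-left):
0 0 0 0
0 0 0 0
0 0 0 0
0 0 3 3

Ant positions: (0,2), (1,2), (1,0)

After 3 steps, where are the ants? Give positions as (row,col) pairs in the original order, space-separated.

Step 1: ant0:(0,2)->E->(0,3) | ant1:(1,2)->N->(0,2) | ant2:(1,0)->N->(0,0)
  grid max=2 at (3,2)
Step 2: ant0:(0,3)->W->(0,2) | ant1:(0,2)->E->(0,3) | ant2:(0,0)->E->(0,1)
  grid max=2 at (0,2)
Step 3: ant0:(0,2)->E->(0,3) | ant1:(0,3)->W->(0,2) | ant2:(0,1)->E->(0,2)
  grid max=5 at (0,2)

(0,3) (0,2) (0,2)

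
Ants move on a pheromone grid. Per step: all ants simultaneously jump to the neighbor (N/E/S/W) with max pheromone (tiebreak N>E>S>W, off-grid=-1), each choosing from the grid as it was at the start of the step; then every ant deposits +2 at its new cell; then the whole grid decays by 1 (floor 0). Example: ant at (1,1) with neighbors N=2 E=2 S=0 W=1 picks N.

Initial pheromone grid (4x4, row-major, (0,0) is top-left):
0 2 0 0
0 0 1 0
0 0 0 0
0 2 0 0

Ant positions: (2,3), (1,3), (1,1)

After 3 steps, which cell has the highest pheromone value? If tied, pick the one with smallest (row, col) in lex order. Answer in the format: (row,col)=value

Answer: (1,2)=6

Derivation:
Step 1: ant0:(2,3)->N->(1,3) | ant1:(1,3)->W->(1,2) | ant2:(1,1)->N->(0,1)
  grid max=3 at (0,1)
Step 2: ant0:(1,3)->W->(1,2) | ant1:(1,2)->E->(1,3) | ant2:(0,1)->E->(0,2)
  grid max=3 at (1,2)
Step 3: ant0:(1,2)->E->(1,3) | ant1:(1,3)->W->(1,2) | ant2:(0,2)->S->(1,2)
  grid max=6 at (1,2)
Final grid:
  0 1 0 0
  0 0 6 3
  0 0 0 0
  0 0 0 0
Max pheromone 6 at (1,2)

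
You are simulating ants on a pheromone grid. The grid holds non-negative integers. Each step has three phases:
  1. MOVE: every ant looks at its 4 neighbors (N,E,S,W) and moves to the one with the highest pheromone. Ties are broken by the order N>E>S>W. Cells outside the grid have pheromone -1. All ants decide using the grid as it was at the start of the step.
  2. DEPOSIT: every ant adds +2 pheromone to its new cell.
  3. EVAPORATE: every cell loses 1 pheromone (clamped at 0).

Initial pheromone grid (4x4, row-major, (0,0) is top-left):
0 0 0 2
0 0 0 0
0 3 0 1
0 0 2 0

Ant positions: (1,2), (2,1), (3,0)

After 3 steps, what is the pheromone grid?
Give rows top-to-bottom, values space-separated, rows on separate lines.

After step 1: ants at (0,2),(1,1),(2,0)
  0 0 1 1
  0 1 0 0
  1 2 0 0
  0 0 1 0
After step 2: ants at (0,3),(2,1),(2,1)
  0 0 0 2
  0 0 0 0
  0 5 0 0
  0 0 0 0
After step 3: ants at (1,3),(1,1),(1,1)
  0 0 0 1
  0 3 0 1
  0 4 0 0
  0 0 0 0

0 0 0 1
0 3 0 1
0 4 0 0
0 0 0 0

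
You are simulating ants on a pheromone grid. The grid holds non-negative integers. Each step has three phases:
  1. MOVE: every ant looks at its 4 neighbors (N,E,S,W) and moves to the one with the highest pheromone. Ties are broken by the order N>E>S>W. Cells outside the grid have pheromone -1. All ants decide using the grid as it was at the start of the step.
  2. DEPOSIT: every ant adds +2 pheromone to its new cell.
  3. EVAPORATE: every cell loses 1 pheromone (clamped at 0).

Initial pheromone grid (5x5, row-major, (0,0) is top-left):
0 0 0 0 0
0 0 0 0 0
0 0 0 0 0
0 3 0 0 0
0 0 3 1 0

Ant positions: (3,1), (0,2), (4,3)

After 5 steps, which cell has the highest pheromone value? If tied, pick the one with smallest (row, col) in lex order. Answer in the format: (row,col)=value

Answer: (4,2)=6

Derivation:
Step 1: ant0:(3,1)->N->(2,1) | ant1:(0,2)->E->(0,3) | ant2:(4,3)->W->(4,2)
  grid max=4 at (4,2)
Step 2: ant0:(2,1)->S->(3,1) | ant1:(0,3)->E->(0,4) | ant2:(4,2)->N->(3,2)
  grid max=3 at (3,1)
Step 3: ant0:(3,1)->E->(3,2) | ant1:(0,4)->S->(1,4) | ant2:(3,2)->S->(4,2)
  grid max=4 at (4,2)
Step 4: ant0:(3,2)->S->(4,2) | ant1:(1,4)->N->(0,4) | ant2:(4,2)->N->(3,2)
  grid max=5 at (4,2)
Step 5: ant0:(4,2)->N->(3,2) | ant1:(0,4)->S->(1,4) | ant2:(3,2)->S->(4,2)
  grid max=6 at (4,2)
Final grid:
  0 0 0 0 0
  0 0 0 0 1
  0 0 0 0 0
  0 0 4 0 0
  0 0 6 0 0
Max pheromone 6 at (4,2)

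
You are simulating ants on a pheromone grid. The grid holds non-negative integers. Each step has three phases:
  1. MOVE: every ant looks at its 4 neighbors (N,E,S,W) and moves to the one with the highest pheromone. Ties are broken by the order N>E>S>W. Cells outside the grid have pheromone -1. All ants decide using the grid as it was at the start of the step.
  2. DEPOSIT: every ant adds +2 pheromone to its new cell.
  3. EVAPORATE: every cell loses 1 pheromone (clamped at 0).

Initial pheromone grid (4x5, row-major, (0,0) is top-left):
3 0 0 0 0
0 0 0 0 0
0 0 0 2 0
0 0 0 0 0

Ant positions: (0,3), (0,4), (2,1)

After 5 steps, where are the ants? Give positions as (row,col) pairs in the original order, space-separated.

Step 1: ant0:(0,3)->E->(0,4) | ant1:(0,4)->S->(1,4) | ant2:(2,1)->N->(1,1)
  grid max=2 at (0,0)
Step 2: ant0:(0,4)->S->(1,4) | ant1:(1,4)->N->(0,4) | ant2:(1,1)->N->(0,1)
  grid max=2 at (0,4)
Step 3: ant0:(1,4)->N->(0,4) | ant1:(0,4)->S->(1,4) | ant2:(0,1)->W->(0,0)
  grid max=3 at (0,4)
Step 4: ant0:(0,4)->S->(1,4) | ant1:(1,4)->N->(0,4) | ant2:(0,0)->E->(0,1)
  grid max=4 at (0,4)
Step 5: ant0:(1,4)->N->(0,4) | ant1:(0,4)->S->(1,4) | ant2:(0,1)->W->(0,0)
  grid max=5 at (0,4)

(0,4) (1,4) (0,0)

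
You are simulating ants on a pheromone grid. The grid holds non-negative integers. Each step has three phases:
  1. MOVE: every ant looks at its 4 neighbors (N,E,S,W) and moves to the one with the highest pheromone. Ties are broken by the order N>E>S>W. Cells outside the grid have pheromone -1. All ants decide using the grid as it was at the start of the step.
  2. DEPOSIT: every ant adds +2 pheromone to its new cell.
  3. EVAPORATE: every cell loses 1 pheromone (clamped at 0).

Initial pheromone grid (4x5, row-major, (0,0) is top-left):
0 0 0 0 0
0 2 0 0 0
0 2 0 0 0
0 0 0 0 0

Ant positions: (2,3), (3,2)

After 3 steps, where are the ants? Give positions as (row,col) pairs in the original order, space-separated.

Step 1: ant0:(2,3)->N->(1,3) | ant1:(3,2)->N->(2,2)
  grid max=1 at (1,1)
Step 2: ant0:(1,3)->N->(0,3) | ant1:(2,2)->W->(2,1)
  grid max=2 at (2,1)
Step 3: ant0:(0,3)->E->(0,4) | ant1:(2,1)->N->(1,1)
  grid max=1 at (0,4)

(0,4) (1,1)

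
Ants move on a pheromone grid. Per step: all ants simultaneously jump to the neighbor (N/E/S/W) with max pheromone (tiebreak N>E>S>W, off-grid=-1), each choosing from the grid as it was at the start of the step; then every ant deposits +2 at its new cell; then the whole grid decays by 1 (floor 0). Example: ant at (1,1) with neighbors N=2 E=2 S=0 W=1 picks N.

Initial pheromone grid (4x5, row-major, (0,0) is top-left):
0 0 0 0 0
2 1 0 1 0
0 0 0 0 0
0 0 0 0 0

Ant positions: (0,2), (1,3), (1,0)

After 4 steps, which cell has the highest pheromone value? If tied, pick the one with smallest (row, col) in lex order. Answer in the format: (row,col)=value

Step 1: ant0:(0,2)->E->(0,3) | ant1:(1,3)->N->(0,3) | ant2:(1,0)->E->(1,1)
  grid max=3 at (0,3)
Step 2: ant0:(0,3)->E->(0,4) | ant1:(0,3)->E->(0,4) | ant2:(1,1)->W->(1,0)
  grid max=3 at (0,4)
Step 3: ant0:(0,4)->W->(0,3) | ant1:(0,4)->W->(0,3) | ant2:(1,0)->E->(1,1)
  grid max=5 at (0,3)
Step 4: ant0:(0,3)->E->(0,4) | ant1:(0,3)->E->(0,4) | ant2:(1,1)->W->(1,0)
  grid max=5 at (0,4)
Final grid:
  0 0 0 4 5
  2 1 0 0 0
  0 0 0 0 0
  0 0 0 0 0
Max pheromone 5 at (0,4)

Answer: (0,4)=5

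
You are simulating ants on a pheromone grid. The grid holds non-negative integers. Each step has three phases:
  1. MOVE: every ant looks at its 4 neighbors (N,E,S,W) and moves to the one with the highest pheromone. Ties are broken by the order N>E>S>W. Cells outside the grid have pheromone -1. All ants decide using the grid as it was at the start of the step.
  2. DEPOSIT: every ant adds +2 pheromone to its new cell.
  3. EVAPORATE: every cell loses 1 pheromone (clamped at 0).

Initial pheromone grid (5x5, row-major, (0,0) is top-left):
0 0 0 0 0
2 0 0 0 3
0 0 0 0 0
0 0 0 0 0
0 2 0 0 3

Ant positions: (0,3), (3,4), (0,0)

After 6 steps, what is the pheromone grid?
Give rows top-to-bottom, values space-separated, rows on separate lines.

After step 1: ants at (0,4),(4,4),(1,0)
  0 0 0 0 1
  3 0 0 0 2
  0 0 0 0 0
  0 0 0 0 0
  0 1 0 0 4
After step 2: ants at (1,4),(3,4),(0,0)
  1 0 0 0 0
  2 0 0 0 3
  0 0 0 0 0
  0 0 0 0 1
  0 0 0 0 3
After step 3: ants at (0,4),(4,4),(1,0)
  0 0 0 0 1
  3 0 0 0 2
  0 0 0 0 0
  0 0 0 0 0
  0 0 0 0 4
After step 4: ants at (1,4),(3,4),(0,0)
  1 0 0 0 0
  2 0 0 0 3
  0 0 0 0 0
  0 0 0 0 1
  0 0 0 0 3
After step 5: ants at (0,4),(4,4),(1,0)
  0 0 0 0 1
  3 0 0 0 2
  0 0 0 0 0
  0 0 0 0 0
  0 0 0 0 4
After step 6: ants at (1,4),(3,4),(0,0)
  1 0 0 0 0
  2 0 0 0 3
  0 0 0 0 0
  0 0 0 0 1
  0 0 0 0 3

1 0 0 0 0
2 0 0 0 3
0 0 0 0 0
0 0 0 0 1
0 0 0 0 3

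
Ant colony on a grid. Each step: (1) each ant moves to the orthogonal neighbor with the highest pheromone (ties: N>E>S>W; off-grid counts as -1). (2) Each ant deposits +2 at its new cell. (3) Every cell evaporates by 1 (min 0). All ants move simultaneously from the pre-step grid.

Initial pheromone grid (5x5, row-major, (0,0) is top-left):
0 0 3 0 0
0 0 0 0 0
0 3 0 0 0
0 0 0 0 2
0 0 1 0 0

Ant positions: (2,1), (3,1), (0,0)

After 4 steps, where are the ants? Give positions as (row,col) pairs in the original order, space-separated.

Step 1: ant0:(2,1)->N->(1,1) | ant1:(3,1)->N->(2,1) | ant2:(0,0)->E->(0,1)
  grid max=4 at (2,1)
Step 2: ant0:(1,1)->S->(2,1) | ant1:(2,1)->N->(1,1) | ant2:(0,1)->E->(0,2)
  grid max=5 at (2,1)
Step 3: ant0:(2,1)->N->(1,1) | ant1:(1,1)->S->(2,1) | ant2:(0,2)->E->(0,3)
  grid max=6 at (2,1)
Step 4: ant0:(1,1)->S->(2,1) | ant1:(2,1)->N->(1,1) | ant2:(0,3)->W->(0,2)
  grid max=7 at (2,1)

(2,1) (1,1) (0,2)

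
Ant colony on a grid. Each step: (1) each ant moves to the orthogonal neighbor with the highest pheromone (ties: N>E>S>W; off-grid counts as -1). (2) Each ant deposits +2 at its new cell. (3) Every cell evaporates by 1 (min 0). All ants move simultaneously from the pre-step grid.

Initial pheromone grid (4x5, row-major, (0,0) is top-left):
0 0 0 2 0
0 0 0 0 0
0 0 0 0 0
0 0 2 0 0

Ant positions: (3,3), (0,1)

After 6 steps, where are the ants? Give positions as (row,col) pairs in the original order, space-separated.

Step 1: ant0:(3,3)->W->(3,2) | ant1:(0,1)->E->(0,2)
  grid max=3 at (3,2)
Step 2: ant0:(3,2)->N->(2,2) | ant1:(0,2)->E->(0,3)
  grid max=2 at (0,3)
Step 3: ant0:(2,2)->S->(3,2) | ant1:(0,3)->E->(0,4)
  grid max=3 at (3,2)
Step 4: ant0:(3,2)->N->(2,2) | ant1:(0,4)->W->(0,3)
  grid max=2 at (0,3)
Step 5: ant0:(2,2)->S->(3,2) | ant1:(0,3)->E->(0,4)
  grid max=3 at (3,2)
Step 6: ant0:(3,2)->N->(2,2) | ant1:(0,4)->W->(0,3)
  grid max=2 at (0,3)

(2,2) (0,3)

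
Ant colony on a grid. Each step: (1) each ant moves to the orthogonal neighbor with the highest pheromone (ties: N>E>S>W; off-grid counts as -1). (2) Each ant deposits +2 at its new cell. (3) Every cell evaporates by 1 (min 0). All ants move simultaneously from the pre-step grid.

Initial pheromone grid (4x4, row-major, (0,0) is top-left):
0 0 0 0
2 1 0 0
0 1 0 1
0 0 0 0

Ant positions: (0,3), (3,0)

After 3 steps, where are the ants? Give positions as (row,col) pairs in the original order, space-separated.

Step 1: ant0:(0,3)->S->(1,3) | ant1:(3,0)->N->(2,0)
  grid max=1 at (1,0)
Step 2: ant0:(1,3)->N->(0,3) | ant1:(2,0)->N->(1,0)
  grid max=2 at (1,0)
Step 3: ant0:(0,3)->S->(1,3) | ant1:(1,0)->N->(0,0)
  grid max=1 at (0,0)

(1,3) (0,0)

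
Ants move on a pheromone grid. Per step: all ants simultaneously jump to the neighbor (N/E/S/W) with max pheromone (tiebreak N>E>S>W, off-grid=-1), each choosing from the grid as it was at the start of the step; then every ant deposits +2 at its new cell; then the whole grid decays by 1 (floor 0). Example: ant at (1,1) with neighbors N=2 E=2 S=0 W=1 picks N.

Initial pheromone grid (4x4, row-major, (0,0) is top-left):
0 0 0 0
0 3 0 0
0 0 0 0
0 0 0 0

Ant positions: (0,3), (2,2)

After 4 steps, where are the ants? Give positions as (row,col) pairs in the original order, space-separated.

Step 1: ant0:(0,3)->S->(1,3) | ant1:(2,2)->N->(1,2)
  grid max=2 at (1,1)
Step 2: ant0:(1,3)->W->(1,2) | ant1:(1,2)->W->(1,1)
  grid max=3 at (1,1)
Step 3: ant0:(1,2)->W->(1,1) | ant1:(1,1)->E->(1,2)
  grid max=4 at (1,1)
Step 4: ant0:(1,1)->E->(1,2) | ant1:(1,2)->W->(1,1)
  grid max=5 at (1,1)

(1,2) (1,1)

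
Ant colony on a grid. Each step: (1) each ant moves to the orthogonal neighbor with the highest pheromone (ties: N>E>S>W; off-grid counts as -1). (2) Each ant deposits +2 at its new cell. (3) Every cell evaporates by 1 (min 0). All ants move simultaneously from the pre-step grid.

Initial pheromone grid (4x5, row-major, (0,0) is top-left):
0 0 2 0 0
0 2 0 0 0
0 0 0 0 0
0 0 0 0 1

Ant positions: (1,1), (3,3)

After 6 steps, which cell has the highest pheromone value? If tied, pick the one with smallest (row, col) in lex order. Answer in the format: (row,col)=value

Step 1: ant0:(1,1)->N->(0,1) | ant1:(3,3)->E->(3,4)
  grid max=2 at (3,4)
Step 2: ant0:(0,1)->E->(0,2) | ant1:(3,4)->N->(2,4)
  grid max=2 at (0,2)
Step 3: ant0:(0,2)->E->(0,3) | ant1:(2,4)->S->(3,4)
  grid max=2 at (3,4)
Step 4: ant0:(0,3)->W->(0,2) | ant1:(3,4)->N->(2,4)
  grid max=2 at (0,2)
Step 5: ant0:(0,2)->E->(0,3) | ant1:(2,4)->S->(3,4)
  grid max=2 at (3,4)
Step 6: ant0:(0,3)->W->(0,2) | ant1:(3,4)->N->(2,4)
  grid max=2 at (0,2)
Final grid:
  0 0 2 0 0
  0 0 0 0 0
  0 0 0 0 1
  0 0 0 0 1
Max pheromone 2 at (0,2)

Answer: (0,2)=2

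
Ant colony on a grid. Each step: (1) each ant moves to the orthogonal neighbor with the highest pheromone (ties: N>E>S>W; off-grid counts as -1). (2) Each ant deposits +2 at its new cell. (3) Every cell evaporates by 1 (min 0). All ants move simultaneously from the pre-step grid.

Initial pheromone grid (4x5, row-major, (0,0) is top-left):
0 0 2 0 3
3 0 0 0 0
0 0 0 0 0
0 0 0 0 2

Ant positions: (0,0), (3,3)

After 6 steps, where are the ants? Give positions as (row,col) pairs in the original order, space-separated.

Step 1: ant0:(0,0)->S->(1,0) | ant1:(3,3)->E->(3,4)
  grid max=4 at (1,0)
Step 2: ant0:(1,0)->N->(0,0) | ant1:(3,4)->N->(2,4)
  grid max=3 at (1,0)
Step 3: ant0:(0,0)->S->(1,0) | ant1:(2,4)->S->(3,4)
  grid max=4 at (1,0)
Step 4: ant0:(1,0)->N->(0,0) | ant1:(3,4)->N->(2,4)
  grid max=3 at (1,0)
Step 5: ant0:(0,0)->S->(1,0) | ant1:(2,4)->S->(3,4)
  grid max=4 at (1,0)
Step 6: ant0:(1,0)->N->(0,0) | ant1:(3,4)->N->(2,4)
  grid max=3 at (1,0)

(0,0) (2,4)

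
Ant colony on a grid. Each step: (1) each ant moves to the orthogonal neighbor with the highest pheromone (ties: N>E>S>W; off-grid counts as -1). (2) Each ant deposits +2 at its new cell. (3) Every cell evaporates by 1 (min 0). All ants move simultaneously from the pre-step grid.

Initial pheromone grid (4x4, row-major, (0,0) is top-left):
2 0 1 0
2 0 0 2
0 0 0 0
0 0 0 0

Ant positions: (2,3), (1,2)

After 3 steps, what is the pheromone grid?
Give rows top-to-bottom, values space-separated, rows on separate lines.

After step 1: ants at (1,3),(1,3)
  1 0 0 0
  1 0 0 5
  0 0 0 0
  0 0 0 0
After step 2: ants at (0,3),(0,3)
  0 0 0 3
  0 0 0 4
  0 0 0 0
  0 0 0 0
After step 3: ants at (1,3),(1,3)
  0 0 0 2
  0 0 0 7
  0 0 0 0
  0 0 0 0

0 0 0 2
0 0 0 7
0 0 0 0
0 0 0 0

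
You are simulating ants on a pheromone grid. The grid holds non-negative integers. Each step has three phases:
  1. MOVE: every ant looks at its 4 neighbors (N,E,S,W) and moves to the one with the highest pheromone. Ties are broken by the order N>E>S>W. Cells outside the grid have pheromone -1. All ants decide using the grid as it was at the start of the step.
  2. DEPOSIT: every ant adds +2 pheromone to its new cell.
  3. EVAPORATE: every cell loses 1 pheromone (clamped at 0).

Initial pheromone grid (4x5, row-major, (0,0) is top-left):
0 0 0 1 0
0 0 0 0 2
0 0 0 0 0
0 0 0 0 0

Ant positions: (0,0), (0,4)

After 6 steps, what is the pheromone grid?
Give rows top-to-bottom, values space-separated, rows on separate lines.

After step 1: ants at (0,1),(1,4)
  0 1 0 0 0
  0 0 0 0 3
  0 0 0 0 0
  0 0 0 0 0
After step 2: ants at (0,2),(0,4)
  0 0 1 0 1
  0 0 0 0 2
  0 0 0 0 0
  0 0 0 0 0
After step 3: ants at (0,3),(1,4)
  0 0 0 1 0
  0 0 0 0 3
  0 0 0 0 0
  0 0 0 0 0
After step 4: ants at (0,4),(0,4)
  0 0 0 0 3
  0 0 0 0 2
  0 0 0 0 0
  0 0 0 0 0
After step 5: ants at (1,4),(1,4)
  0 0 0 0 2
  0 0 0 0 5
  0 0 0 0 0
  0 0 0 0 0
After step 6: ants at (0,4),(0,4)
  0 0 0 0 5
  0 0 0 0 4
  0 0 0 0 0
  0 0 0 0 0

0 0 0 0 5
0 0 0 0 4
0 0 0 0 0
0 0 0 0 0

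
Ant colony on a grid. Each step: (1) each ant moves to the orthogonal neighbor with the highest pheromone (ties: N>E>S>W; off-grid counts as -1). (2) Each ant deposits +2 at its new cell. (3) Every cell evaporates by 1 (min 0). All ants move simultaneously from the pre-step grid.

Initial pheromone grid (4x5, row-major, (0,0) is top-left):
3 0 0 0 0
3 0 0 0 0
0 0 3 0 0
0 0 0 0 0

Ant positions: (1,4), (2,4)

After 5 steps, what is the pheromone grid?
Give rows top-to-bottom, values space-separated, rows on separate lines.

After step 1: ants at (0,4),(1,4)
  2 0 0 0 1
  2 0 0 0 1
  0 0 2 0 0
  0 0 0 0 0
After step 2: ants at (1,4),(0,4)
  1 0 0 0 2
  1 0 0 0 2
  0 0 1 0 0
  0 0 0 0 0
After step 3: ants at (0,4),(1,4)
  0 0 0 0 3
  0 0 0 0 3
  0 0 0 0 0
  0 0 0 0 0
After step 4: ants at (1,4),(0,4)
  0 0 0 0 4
  0 0 0 0 4
  0 0 0 0 0
  0 0 0 0 0
After step 5: ants at (0,4),(1,4)
  0 0 0 0 5
  0 0 0 0 5
  0 0 0 0 0
  0 0 0 0 0

0 0 0 0 5
0 0 0 0 5
0 0 0 0 0
0 0 0 0 0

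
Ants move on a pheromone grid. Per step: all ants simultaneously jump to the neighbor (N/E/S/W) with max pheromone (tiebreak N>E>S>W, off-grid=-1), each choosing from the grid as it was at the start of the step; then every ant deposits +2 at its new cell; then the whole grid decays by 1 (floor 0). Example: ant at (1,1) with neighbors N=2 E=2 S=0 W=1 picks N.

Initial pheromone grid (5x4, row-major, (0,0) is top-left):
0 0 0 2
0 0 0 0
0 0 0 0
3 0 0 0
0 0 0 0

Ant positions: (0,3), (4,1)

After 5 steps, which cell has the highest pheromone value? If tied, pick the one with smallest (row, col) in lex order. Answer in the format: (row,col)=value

Answer: (3,0)=2

Derivation:
Step 1: ant0:(0,3)->S->(1,3) | ant1:(4,1)->N->(3,1)
  grid max=2 at (3,0)
Step 2: ant0:(1,3)->N->(0,3) | ant1:(3,1)->W->(3,0)
  grid max=3 at (3,0)
Step 3: ant0:(0,3)->S->(1,3) | ant1:(3,0)->N->(2,0)
  grid max=2 at (3,0)
Step 4: ant0:(1,3)->N->(0,3) | ant1:(2,0)->S->(3,0)
  grid max=3 at (3,0)
Step 5: ant0:(0,3)->S->(1,3) | ant1:(3,0)->N->(2,0)
  grid max=2 at (3,0)
Final grid:
  0 0 0 1
  0 0 0 1
  1 0 0 0
  2 0 0 0
  0 0 0 0
Max pheromone 2 at (3,0)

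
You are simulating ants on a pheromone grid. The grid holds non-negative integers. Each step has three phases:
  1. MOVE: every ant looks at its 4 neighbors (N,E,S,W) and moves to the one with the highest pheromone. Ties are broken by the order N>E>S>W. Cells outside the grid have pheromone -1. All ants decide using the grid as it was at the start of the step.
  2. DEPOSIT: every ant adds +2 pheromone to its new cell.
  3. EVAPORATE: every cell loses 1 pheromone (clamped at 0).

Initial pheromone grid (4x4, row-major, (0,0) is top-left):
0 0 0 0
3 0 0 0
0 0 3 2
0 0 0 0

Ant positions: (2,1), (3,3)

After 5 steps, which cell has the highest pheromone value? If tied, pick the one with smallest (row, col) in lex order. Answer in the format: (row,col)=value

Step 1: ant0:(2,1)->E->(2,2) | ant1:(3,3)->N->(2,3)
  grid max=4 at (2,2)
Step 2: ant0:(2,2)->E->(2,3) | ant1:(2,3)->W->(2,2)
  grid max=5 at (2,2)
Step 3: ant0:(2,3)->W->(2,2) | ant1:(2,2)->E->(2,3)
  grid max=6 at (2,2)
Step 4: ant0:(2,2)->E->(2,3) | ant1:(2,3)->W->(2,2)
  grid max=7 at (2,2)
Step 5: ant0:(2,3)->W->(2,2) | ant1:(2,2)->E->(2,3)
  grid max=8 at (2,2)
Final grid:
  0 0 0 0
  0 0 0 0
  0 0 8 7
  0 0 0 0
Max pheromone 8 at (2,2)

Answer: (2,2)=8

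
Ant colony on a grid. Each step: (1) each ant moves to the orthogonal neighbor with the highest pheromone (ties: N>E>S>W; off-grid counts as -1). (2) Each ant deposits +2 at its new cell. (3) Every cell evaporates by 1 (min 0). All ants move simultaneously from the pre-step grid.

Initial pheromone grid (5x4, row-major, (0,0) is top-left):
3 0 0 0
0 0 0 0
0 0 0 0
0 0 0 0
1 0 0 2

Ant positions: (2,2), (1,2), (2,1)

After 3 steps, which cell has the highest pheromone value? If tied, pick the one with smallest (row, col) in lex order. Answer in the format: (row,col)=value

Step 1: ant0:(2,2)->N->(1,2) | ant1:(1,2)->N->(0,2) | ant2:(2,1)->N->(1,1)
  grid max=2 at (0,0)
Step 2: ant0:(1,2)->N->(0,2) | ant1:(0,2)->S->(1,2) | ant2:(1,1)->E->(1,2)
  grid max=4 at (1,2)
Step 3: ant0:(0,2)->S->(1,2) | ant1:(1,2)->N->(0,2) | ant2:(1,2)->N->(0,2)
  grid max=5 at (0,2)
Final grid:
  0 0 5 0
  0 0 5 0
  0 0 0 0
  0 0 0 0
  0 0 0 0
Max pheromone 5 at (0,2)

Answer: (0,2)=5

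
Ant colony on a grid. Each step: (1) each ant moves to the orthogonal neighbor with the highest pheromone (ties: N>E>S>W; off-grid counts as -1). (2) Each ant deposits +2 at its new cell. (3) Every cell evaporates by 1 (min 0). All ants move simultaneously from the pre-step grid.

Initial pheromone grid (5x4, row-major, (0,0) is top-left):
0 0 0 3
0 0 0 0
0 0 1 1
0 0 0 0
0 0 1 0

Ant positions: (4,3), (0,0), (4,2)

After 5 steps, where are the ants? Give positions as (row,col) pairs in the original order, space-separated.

Step 1: ant0:(4,3)->W->(4,2) | ant1:(0,0)->E->(0,1) | ant2:(4,2)->N->(3,2)
  grid max=2 at (0,3)
Step 2: ant0:(4,2)->N->(3,2) | ant1:(0,1)->E->(0,2) | ant2:(3,2)->S->(4,2)
  grid max=3 at (4,2)
Step 3: ant0:(3,2)->S->(4,2) | ant1:(0,2)->E->(0,3) | ant2:(4,2)->N->(3,2)
  grid max=4 at (4,2)
Step 4: ant0:(4,2)->N->(3,2) | ant1:(0,3)->S->(1,3) | ant2:(3,2)->S->(4,2)
  grid max=5 at (4,2)
Step 5: ant0:(3,2)->S->(4,2) | ant1:(1,3)->N->(0,3) | ant2:(4,2)->N->(3,2)
  grid max=6 at (4,2)

(4,2) (0,3) (3,2)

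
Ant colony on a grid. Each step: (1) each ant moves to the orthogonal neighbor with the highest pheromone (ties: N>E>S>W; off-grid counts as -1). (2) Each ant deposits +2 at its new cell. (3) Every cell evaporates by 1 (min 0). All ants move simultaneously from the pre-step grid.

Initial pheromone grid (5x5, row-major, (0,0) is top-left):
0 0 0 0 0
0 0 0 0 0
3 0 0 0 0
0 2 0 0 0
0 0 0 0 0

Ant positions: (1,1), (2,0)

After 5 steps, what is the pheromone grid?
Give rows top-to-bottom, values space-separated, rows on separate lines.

After step 1: ants at (0,1),(1,0)
  0 1 0 0 0
  1 0 0 0 0
  2 0 0 0 0
  0 1 0 0 0
  0 0 0 0 0
After step 2: ants at (0,2),(2,0)
  0 0 1 0 0
  0 0 0 0 0
  3 0 0 0 0
  0 0 0 0 0
  0 0 0 0 0
After step 3: ants at (0,3),(1,0)
  0 0 0 1 0
  1 0 0 0 0
  2 0 0 0 0
  0 0 0 0 0
  0 0 0 0 0
After step 4: ants at (0,4),(2,0)
  0 0 0 0 1
  0 0 0 0 0
  3 0 0 0 0
  0 0 0 0 0
  0 0 0 0 0
After step 5: ants at (1,4),(1,0)
  0 0 0 0 0
  1 0 0 0 1
  2 0 0 0 0
  0 0 0 0 0
  0 0 0 0 0

0 0 0 0 0
1 0 0 0 1
2 0 0 0 0
0 0 0 0 0
0 0 0 0 0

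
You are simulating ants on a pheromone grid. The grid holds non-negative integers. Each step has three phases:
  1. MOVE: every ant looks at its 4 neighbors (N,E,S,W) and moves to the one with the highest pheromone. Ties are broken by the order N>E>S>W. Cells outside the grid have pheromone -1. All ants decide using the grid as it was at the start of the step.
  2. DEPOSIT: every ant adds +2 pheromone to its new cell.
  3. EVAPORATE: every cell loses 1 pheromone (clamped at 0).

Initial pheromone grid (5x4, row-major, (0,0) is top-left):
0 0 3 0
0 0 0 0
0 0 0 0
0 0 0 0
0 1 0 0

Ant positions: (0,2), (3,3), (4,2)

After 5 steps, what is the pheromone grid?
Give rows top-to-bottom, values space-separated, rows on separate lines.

After step 1: ants at (0,3),(2,3),(4,1)
  0 0 2 1
  0 0 0 0
  0 0 0 1
  0 0 0 0
  0 2 0 0
After step 2: ants at (0,2),(1,3),(3,1)
  0 0 3 0
  0 0 0 1
  0 0 0 0
  0 1 0 0
  0 1 0 0
After step 3: ants at (0,3),(0,3),(4,1)
  0 0 2 3
  0 0 0 0
  0 0 0 0
  0 0 0 0
  0 2 0 0
After step 4: ants at (0,2),(0,2),(3,1)
  0 0 5 2
  0 0 0 0
  0 0 0 0
  0 1 0 0
  0 1 0 0
After step 5: ants at (0,3),(0,3),(4,1)
  0 0 4 5
  0 0 0 0
  0 0 0 0
  0 0 0 0
  0 2 0 0

0 0 4 5
0 0 0 0
0 0 0 0
0 0 0 0
0 2 0 0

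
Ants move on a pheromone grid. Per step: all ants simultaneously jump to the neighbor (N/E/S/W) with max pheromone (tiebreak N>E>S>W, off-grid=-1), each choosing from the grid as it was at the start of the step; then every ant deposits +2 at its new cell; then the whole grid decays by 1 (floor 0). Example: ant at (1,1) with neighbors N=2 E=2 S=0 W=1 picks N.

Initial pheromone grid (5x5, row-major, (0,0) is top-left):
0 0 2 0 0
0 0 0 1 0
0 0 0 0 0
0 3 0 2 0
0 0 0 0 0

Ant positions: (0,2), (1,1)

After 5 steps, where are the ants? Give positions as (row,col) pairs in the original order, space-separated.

Step 1: ant0:(0,2)->E->(0,3) | ant1:(1,1)->N->(0,1)
  grid max=2 at (3,1)
Step 2: ant0:(0,3)->W->(0,2) | ant1:(0,1)->E->(0,2)
  grid max=4 at (0,2)
Step 3: ant0:(0,2)->E->(0,3) | ant1:(0,2)->E->(0,3)
  grid max=3 at (0,2)
Step 4: ant0:(0,3)->W->(0,2) | ant1:(0,3)->W->(0,2)
  grid max=6 at (0,2)
Step 5: ant0:(0,2)->E->(0,3) | ant1:(0,2)->E->(0,3)
  grid max=5 at (0,2)

(0,3) (0,3)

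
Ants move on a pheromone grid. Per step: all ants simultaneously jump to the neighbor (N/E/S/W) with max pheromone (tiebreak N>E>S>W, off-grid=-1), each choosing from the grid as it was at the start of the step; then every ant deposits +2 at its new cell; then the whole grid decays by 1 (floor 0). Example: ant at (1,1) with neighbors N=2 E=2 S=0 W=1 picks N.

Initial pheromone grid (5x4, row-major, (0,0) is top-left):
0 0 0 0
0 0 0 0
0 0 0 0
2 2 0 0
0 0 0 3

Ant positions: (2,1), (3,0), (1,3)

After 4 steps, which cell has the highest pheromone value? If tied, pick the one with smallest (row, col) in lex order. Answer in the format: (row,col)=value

Answer: (3,0)=6

Derivation:
Step 1: ant0:(2,1)->S->(3,1) | ant1:(3,0)->E->(3,1) | ant2:(1,3)->N->(0,3)
  grid max=5 at (3,1)
Step 2: ant0:(3,1)->W->(3,0) | ant1:(3,1)->W->(3,0) | ant2:(0,3)->S->(1,3)
  grid max=4 at (3,0)
Step 3: ant0:(3,0)->E->(3,1) | ant1:(3,0)->E->(3,1) | ant2:(1,3)->N->(0,3)
  grid max=7 at (3,1)
Step 4: ant0:(3,1)->W->(3,0) | ant1:(3,1)->W->(3,0) | ant2:(0,3)->S->(1,3)
  grid max=6 at (3,0)
Final grid:
  0 0 0 0
  0 0 0 1
  0 0 0 0
  6 6 0 0
  0 0 0 0
Max pheromone 6 at (3,0)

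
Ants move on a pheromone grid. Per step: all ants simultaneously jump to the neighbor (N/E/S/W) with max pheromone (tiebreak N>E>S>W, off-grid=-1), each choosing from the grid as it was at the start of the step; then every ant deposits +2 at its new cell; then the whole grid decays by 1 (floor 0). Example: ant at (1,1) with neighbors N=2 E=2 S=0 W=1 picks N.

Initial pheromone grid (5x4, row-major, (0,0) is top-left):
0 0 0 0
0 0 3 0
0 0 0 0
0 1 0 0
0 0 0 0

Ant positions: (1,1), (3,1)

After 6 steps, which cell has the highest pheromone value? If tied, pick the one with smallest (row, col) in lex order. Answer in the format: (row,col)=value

Answer: (1,2)=7

Derivation:
Step 1: ant0:(1,1)->E->(1,2) | ant1:(3,1)->N->(2,1)
  grid max=4 at (1,2)
Step 2: ant0:(1,2)->N->(0,2) | ant1:(2,1)->N->(1,1)
  grid max=3 at (1,2)
Step 3: ant0:(0,2)->S->(1,2) | ant1:(1,1)->E->(1,2)
  grid max=6 at (1,2)
Step 4: ant0:(1,2)->N->(0,2) | ant1:(1,2)->N->(0,2)
  grid max=5 at (1,2)
Step 5: ant0:(0,2)->S->(1,2) | ant1:(0,2)->S->(1,2)
  grid max=8 at (1,2)
Step 6: ant0:(1,2)->N->(0,2) | ant1:(1,2)->N->(0,2)
  grid max=7 at (1,2)
Final grid:
  0 0 5 0
  0 0 7 0
  0 0 0 0
  0 0 0 0
  0 0 0 0
Max pheromone 7 at (1,2)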